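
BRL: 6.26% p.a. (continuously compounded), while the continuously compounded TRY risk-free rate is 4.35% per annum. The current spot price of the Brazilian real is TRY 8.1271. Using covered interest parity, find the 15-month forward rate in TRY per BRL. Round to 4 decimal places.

7.9354

T = 15/12 years.
TRY growth factor: e^(0.0435×15/12) = 1.0558805.
Growth of 1 BRL over T: e^(0.0626×15/12) = 1.081393.
So F = 8.1271 × 1.0558805 / 1.081393 = 7.935363 (TRY/BRL).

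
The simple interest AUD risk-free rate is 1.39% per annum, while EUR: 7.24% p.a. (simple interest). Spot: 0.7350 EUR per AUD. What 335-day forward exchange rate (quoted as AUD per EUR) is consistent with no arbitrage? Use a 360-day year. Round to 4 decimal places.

1.2912

T = 335/360 years.
EUR growth factor: 1 + 0.0724×335/360 = 1.0673722.
Growth of 1 AUD over T: 1 + 0.0139×335/360 = 1.0129347.
So F = 0.735 × 1.0673722 / 1.0129347 = 0.7745006 (EUR/AUD).
Quoted the other way: 1/0.7745006 = 1.2912 AUD per EUR.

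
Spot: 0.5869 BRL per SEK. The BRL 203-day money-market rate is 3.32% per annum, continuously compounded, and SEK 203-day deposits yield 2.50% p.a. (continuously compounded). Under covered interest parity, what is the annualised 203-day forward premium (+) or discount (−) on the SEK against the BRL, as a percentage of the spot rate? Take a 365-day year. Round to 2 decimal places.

+0.82%

T = 203/365 years.
No-arbitrage forward: 0.5869 × 1.0186362 / 1.0140012 = 0.5895827 BRL/SEK.
(F − S)/S ÷ T = (0.5895827 − 0.5869)/0.5869/(203/365) = 0.008219 → 0.82%.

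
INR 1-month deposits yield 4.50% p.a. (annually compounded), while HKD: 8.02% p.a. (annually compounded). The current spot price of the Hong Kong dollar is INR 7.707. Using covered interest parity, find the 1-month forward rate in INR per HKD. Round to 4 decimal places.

T = 1/12 years.
INR growth factor: (1 + 0.0450)^(1/12) = 1.0036748.
HKD accumulates by (1 + 0.0802)^(1/12) = 1.0064496.
CIP: F = S · (grow INR)/(grow HKD) = 7.707 × 1.0036748/1.0064496 = 7.685752 INR per HKD.

7.6858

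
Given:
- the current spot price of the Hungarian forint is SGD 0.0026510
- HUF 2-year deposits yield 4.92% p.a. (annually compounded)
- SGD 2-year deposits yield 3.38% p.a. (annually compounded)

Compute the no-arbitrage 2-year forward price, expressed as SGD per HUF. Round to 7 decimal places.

T = 2 years.
Growth of 1 SGD over T: (1 + 0.0338)^2 = 1.0687424.
HUF accumulates by (1 + 0.0492)^2 = 1.1008206.
CIP: F = S · (grow SGD)/(grow HUF) = 0.002651 × 1.0687424/1.1008206 = 0.002573749 SGD per HUF.

0.0025737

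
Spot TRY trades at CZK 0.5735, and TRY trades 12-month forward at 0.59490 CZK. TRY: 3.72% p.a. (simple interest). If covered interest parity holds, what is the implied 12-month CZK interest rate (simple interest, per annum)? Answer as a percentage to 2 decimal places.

7.59%

T = 1 year.
F/S = 0.5949/0.5735 = 1.0373147 = (growth of CZK) / (growth of TRY).
TRY growth factor: 1 + 0.0372×1 = 1.037200.
So the CZK growth factor = 1.0759028.
r = (1.0759028 − 1)/1 = 0.075903 → 7.59%.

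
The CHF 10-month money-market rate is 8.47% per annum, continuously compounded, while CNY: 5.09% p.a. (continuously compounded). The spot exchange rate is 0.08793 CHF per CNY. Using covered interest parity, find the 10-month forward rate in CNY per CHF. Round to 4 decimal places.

T = 10/12 years.
Growth of 1 CHF over T: e^(0.0847×10/12) = 1.07313399.
Growth of 1 CNY over T: e^(0.0509×10/12) = 1.04332911.
Forward (CHF per CNY) = 0.08793 × 1.07313399 / 1.04332911 = 0.090441905.
Quoted the other way: 1/0.090441905 = 11.0568 CNY per CHF.

11.0568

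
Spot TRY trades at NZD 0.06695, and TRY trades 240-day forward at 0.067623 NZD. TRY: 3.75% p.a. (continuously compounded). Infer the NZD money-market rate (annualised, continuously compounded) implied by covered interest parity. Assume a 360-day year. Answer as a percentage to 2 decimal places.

5.25%

T = 240/360 years.
By CIP, F/S equals the NZD-to-TRY growth ratio: 0.067623/0.06695 = 1.0100523.
The TRY side grows by e^(0.0375×240/360) = 1.0253151.
Hence g_NZD = 1.0356219.
Take logs: ln 1.0356219 / (240/360) = 0.052503, so 5.25%.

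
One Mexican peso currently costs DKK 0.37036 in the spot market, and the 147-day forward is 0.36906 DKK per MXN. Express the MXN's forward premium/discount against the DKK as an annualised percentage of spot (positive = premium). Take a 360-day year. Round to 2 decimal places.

T = 147/360 years.
MXN trades forward at -0.35101% vs spot over the period.
Per annum: -0.0035101 / (147/360) = -0.008596 = -0.86%.

-0.86%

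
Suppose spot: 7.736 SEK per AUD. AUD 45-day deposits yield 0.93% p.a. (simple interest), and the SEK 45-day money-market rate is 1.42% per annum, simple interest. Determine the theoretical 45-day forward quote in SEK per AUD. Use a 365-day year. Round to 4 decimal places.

T = 45/365 years.
SEK growth factor: 1 + 0.0142×45/365 = 1.0017507.
AUD growth factor: 1 + 0.0093×45/365 = 1.0011466.
So F = 7.736 × 1.0017507 / 1.0011466 = 7.740668 (SEK/AUD).

7.7407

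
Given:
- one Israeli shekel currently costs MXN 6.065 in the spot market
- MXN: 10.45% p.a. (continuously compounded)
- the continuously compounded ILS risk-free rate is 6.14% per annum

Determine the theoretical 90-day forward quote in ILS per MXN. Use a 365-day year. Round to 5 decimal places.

0.16314

T = 90/365 years.
MXN growth factor: e^(0.1045×90/365) = 1.026102.
Growth of 1 ILS over T: e^(0.0614×90/365) = 1.0152549.
CIP: F = S · (grow MXN)/(grow ILS) = 6.065 × 1.026102/1.0152549 = 6.129799 MXN per ILS.
Invert for ILS per MXN: 1 / 6.129799 = 0.16314.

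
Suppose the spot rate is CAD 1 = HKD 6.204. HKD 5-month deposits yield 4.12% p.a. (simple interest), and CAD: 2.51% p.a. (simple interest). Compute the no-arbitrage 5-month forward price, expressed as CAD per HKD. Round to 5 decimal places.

0.16012

T = 5/12 years.
HKD growth factor: 1 + 0.0412×5/12 = 1.0171667.
Growth of 1 CAD over T: 1 + 0.0251×5/12 = 1.0104583.
So F = 6.204 × 1.0171667 / 1.0104583 = 6.245188 (HKD/CAD).
Quoted the other way: 1/6.245188 = 0.16012 CAD per HKD.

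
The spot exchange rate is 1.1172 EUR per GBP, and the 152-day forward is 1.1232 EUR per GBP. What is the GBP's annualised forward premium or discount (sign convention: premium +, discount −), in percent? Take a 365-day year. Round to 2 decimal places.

T = 152/365 years.
(F − S)/S = (1.1232 − 1.1172)/1.1172 = 0.0053706.
×(1/T) gives 1.29% p.a.

+1.29%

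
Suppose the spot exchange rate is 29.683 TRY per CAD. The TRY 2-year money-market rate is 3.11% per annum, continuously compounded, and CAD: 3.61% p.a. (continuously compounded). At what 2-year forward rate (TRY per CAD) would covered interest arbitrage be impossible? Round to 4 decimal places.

T = 2 years.
TRY accumulates by e^(0.0311×2) = 1.06417516.
CAD accumulates by e^(0.0361×2) = 1.0748703.
Forward (TRY per CAD) = 29.683 × 1.06417516 / 1.0748703 = 29.387649.

29.3876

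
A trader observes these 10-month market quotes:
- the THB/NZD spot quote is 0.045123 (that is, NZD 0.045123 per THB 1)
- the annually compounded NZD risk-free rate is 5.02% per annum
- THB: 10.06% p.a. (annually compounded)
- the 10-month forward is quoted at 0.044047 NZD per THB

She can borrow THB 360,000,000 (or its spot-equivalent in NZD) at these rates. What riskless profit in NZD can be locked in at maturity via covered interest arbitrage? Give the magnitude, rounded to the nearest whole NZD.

T = 10/12 years.
Invest the THB and cover forward: 360,000,000 × 1.0831566168 × 0.044047 = NZD 17,175,527.82.
Convert at spot and invest in NZD: 360,000,000 × 0.045123 × 1.041661657 = NZD 16,921,043.62.
The quoted forward overvalues THB, so borrow NZD, buy THB at spot, deposit the THB at 10.06%, and sell the proceeds forward at 0.044047.
Arbitrage profit = |17,175,527.82 − 16,921,043.62| = NZD 254,484.

NZD 254,484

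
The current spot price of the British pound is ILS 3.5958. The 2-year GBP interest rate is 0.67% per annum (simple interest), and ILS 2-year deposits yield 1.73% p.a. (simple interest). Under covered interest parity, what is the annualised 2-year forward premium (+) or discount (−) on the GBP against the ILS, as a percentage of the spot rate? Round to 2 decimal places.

+1.05%

T = 2 years.
F = S · g_ILS/g_GBP = 3.5958 × 1.034600/1.013400 = 3.6710230.
Annualised premium = (F − S)/S × (1/T) = (3.6710230 − 3.5958)/3.5958 ÷ 2 = 1.05%.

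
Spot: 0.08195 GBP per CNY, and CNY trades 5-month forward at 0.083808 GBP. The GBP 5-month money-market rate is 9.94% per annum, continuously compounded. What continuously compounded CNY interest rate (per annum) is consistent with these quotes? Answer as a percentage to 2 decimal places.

T = 5/12 years.
F/S = 0.083808/0.08195 = 1.0226724 = (growth of GBP) / (growth of CNY).
The GBP side grows by e^(0.0994×5/12) = 1.0422863.
Hence g_CNY = 1.0191791.
r = ln(1.0191791)/(5/12) = 0.045594 → 4.56%.

4.56%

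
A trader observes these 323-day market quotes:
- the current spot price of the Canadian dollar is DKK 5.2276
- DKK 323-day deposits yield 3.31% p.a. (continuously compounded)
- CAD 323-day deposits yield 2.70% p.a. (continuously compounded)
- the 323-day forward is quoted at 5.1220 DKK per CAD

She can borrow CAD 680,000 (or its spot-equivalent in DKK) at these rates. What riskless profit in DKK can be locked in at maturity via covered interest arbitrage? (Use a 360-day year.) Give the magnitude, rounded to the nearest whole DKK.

T = 323/360 years.
Invest the CAD and cover forward: 680,000 × 1.024520809 × 5.1220 = DKK 3,568,365.00.
Convert at spot and invest in DKK: 680,000 × 5.2276 × 1.030143441 = DKK 3,661,920.94.
The quoted forward undervalues CAD, so borrow CAD, convert to DKK at spot, deposit the DKK at 3.31%, and buy CAD forward at 5.1220 to cover the loan.
Arbitrage profit = |3,568,365.00 − 3,661,920.94| = DKK 93,556.

DKK 93,556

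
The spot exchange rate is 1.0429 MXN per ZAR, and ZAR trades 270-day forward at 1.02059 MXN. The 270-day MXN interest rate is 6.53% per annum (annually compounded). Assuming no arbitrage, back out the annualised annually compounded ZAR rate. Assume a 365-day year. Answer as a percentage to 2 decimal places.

T = 270/365 years.
By CIP, F/S equals the MXN-to-ZAR growth ratio: 1.02059/1.0429 = 0.9786077.
The MXN side grows by (1 + 0.0653)^(270/365) = 1.0479045.
That pins the ZAR growth at 1.0708116.
Annualise: 1.0708116^(365/270) − 1 = 0.096902 = 9.69%.

9.69%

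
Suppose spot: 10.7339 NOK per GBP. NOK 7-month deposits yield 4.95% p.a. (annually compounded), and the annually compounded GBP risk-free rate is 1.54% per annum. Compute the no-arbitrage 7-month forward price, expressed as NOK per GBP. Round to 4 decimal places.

10.9427

T = 7/12 years.
NOK accumulates by (1 + 0.0495)^(7/12) = 1.02858399.
GBP growth factor: (1 + 0.0154)^(7/12) = 1.00895472.
So F = 10.7339 × 1.02858399 / 1.00895472 = 10.942729 (NOK/GBP).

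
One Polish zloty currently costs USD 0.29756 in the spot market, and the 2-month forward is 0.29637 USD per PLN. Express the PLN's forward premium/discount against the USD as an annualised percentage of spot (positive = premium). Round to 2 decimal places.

-2.40%

T = 2/12 years.
(F − S)/S = (0.29637 − 0.29756)/0.29756 = -0.0039992.
Per annum: -0.0039992 / (2/12) = -0.023995 = -2.40%.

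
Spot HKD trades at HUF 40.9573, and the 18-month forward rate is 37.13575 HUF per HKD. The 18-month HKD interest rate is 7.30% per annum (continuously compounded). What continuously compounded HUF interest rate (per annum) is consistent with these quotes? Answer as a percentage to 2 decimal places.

T = 18/12 years.
F/S = 37.13575/40.9573 = 0.9066943 = (growth of HUF) / (growth of HKD).
The HKD side grows by e^(0.0730×18/12) = 1.1157201.
So the HUF growth factor = 1.0116171.
Take logs: ln 1.0116171 / (18/12) = 0.007700, so 0.77%.

0.77%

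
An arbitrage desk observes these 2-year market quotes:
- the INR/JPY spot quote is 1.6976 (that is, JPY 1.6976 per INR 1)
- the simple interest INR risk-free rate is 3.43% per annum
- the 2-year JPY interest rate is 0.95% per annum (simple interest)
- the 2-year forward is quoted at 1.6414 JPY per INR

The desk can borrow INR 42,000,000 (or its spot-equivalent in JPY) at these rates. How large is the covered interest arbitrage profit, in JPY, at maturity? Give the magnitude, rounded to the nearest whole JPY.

T = 2 years.
Route A — deposit INR, sell forward: 42,000,000 × 1.068600 × 1.6414 = JPY 73,668,001.68.
Route B — convert at spot, deposit JPY: 42,000,000 × 1.6976 × 1.019000 = JPY 72,653,884.80.
The quoted forward overvalues INR, so borrow JPY, buy INR at spot, deposit the INR at 3.43%, and sell the proceeds forward at 1.6414.
Profit = 73,668,001.68 − 72,653,884.80 = JPY 1,014,117.

JPY 1,014,117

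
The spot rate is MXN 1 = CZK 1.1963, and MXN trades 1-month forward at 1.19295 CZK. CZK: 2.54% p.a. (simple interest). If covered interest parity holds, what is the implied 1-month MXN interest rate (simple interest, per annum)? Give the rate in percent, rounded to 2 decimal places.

T = 1/12 years.
CIP gives F = S · g_CZK/g_MXN, so g_CZK/g_MXN = 1.19295/1.1963 = 0.9971997.
CZK growth factor: 1 + 0.0254×1/12 = 1.0021167.
So the MXN growth factor = 1.0049308.
r = (1.0049308 − 1)/(1/12) = 0.059170 → 5.92%.

5.92%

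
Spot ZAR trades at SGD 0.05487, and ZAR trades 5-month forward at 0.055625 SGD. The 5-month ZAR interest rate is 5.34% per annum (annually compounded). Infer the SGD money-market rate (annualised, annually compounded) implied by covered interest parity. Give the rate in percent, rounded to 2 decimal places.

T = 5/12 years.
By CIP, F/S equals the SGD-to-ZAR growth ratio: 0.055625/0.05487 = 1.0137598.
The ZAR side grows by (1 + 0.0534)^(5/12) = 1.0219129.
That pins the SGD growth at 1.0359742.
Annualise: 1.0359742^(12/5) − 1 = 0.088523 = 8.85%.

8.85%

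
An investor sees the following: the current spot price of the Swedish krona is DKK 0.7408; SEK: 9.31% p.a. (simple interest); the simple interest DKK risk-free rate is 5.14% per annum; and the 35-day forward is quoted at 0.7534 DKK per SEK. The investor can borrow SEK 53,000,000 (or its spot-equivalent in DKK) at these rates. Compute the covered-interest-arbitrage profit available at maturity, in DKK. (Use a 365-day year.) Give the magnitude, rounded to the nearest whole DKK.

DKK 830,758

T = 35/365 years.
Keep in SEK, deliver into the forward: 53,000,000·1.0089273973·0.7534 = DKK 40,286,672.76.
Swap to DKK now, deposit: 53,000,000·0.7408·1.0049287671 = DKK 39,455,915.23.
The quoted forward overvalues SEK, so borrow DKK, buy SEK at spot, deposit the SEK at 9.31%, and sell the proceeds forward at 0.7534.
Arbitrage profit = |40,286,672.76 − 39,455,915.23| = DKK 830,758.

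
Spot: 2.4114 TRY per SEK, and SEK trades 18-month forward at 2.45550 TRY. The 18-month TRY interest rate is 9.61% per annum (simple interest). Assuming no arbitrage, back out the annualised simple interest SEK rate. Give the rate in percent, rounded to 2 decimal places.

8.24%

T = 18/12 years.
By CIP, F/S equals the TRY-to-SEK growth ratio: 2.4555/2.4114 = 1.0182881.
TRY growth factor: 1 + 0.0961×18/12 = 1.144150.
So the SEK growth factor = 1.1236015.
r = (1.1236015 − 1)/(18/12) = 0.082401 → 8.24%.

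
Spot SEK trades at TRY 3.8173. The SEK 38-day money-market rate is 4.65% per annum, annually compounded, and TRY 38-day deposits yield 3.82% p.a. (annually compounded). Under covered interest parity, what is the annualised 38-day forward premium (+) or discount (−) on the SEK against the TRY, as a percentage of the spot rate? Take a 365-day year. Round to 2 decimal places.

T = 38/365 years.
CIP forward (TRY per SEK) = 3.8173 × 1.0039105/1.0047431 = 3.8141367.
(F − S)/S ÷ T = (3.8141367 − 3.8173)/3.8173/(38/365) = -0.007960 → -0.80%.

-0.80%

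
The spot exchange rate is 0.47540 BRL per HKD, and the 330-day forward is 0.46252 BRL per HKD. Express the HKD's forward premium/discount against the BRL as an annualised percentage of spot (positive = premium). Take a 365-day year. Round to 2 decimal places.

T = 330/365 years.
(F − S)/S = (0.46252 − 0.4754)/0.4754 = -0.0270930.
Annualise by dividing by T: -0.0270930 / (330/365) = -0.029967 → -3.00%.

-3.00%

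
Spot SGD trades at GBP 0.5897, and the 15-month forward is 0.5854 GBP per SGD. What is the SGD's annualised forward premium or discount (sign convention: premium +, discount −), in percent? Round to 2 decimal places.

-0.58%

T = 15/12 years.
SGD trades forward at -0.72918% vs spot over the period.
Annualise by dividing by T: -0.0072918 / (15/12) = -0.005833 → -0.58%.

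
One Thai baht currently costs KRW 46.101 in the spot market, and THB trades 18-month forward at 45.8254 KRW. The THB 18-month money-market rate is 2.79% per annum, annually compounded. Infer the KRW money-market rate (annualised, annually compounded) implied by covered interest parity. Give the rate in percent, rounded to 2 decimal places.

2.38%

T = 18/12 years.
By CIP, F/S equals the KRW-to-THB growth ratio: 45.8254/46.101 = 0.9940218.
The THB side grows by (1 + 0.0279)^(18/12) = 1.0421406.
So the KRW growth factor = 1.0359105.
Annualise: 1.0359105^(12/18) − 1 = 0.023799 = 2.38%.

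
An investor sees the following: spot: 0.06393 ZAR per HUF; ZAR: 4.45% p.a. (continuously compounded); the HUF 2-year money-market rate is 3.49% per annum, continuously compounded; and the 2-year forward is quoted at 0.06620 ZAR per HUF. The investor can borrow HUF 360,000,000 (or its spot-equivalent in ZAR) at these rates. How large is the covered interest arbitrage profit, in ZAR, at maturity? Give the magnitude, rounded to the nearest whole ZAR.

ZAR 397,871

T = 2 years.
Keep in HUF, deliver into the forward: 360,000,000·1.0722937011·0.06620 = ZAR 25,554,903.48.
Swap to ZAR now, deposit: 360,000,000·0.06393·1.0930806563 = ZAR 25,157,032.69.
The quoted forward overvalues HUF, so borrow ZAR, buy HUF at spot, deposit the HUF at 3.49%, and sell the proceeds forward at 0.06620.
The gap between the two covered legs is ZAR 397,871.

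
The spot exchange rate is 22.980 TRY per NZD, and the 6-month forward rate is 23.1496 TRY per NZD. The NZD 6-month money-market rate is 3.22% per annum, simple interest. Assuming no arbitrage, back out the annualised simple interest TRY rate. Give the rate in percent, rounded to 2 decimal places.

T = 6/12 years.
F/S = 23.1496/22.98 = 1.0073803 = (growth of TRY) / (growth of NZD).
The NZD side grows by 1 + 0.0322×6/12 = 1.016100.
That pins the TRY growth at 1.0235991.
r = (1.0235991 − 1)/(6/12) = 0.047198 → 4.72%.

4.72%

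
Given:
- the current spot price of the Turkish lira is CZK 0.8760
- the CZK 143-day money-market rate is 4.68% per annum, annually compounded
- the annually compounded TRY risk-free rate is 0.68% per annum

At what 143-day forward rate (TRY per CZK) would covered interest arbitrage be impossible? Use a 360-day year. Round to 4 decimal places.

T = 143/360 years.
CZK accumulates by (1 + 0.0468)^(143/360) = 1.0183342.
TRY accumulates by (1 + 0.0068)^(143/360) = 1.0026956.
CIP: F = S · (grow CZK)/(grow TRY) = 0.876 × 1.0183342/1.0026956 = 0.8896626 CZK per TRY.
Invert for TRY per CZK: 1 / 0.8896626 = 1.1240.

1.1240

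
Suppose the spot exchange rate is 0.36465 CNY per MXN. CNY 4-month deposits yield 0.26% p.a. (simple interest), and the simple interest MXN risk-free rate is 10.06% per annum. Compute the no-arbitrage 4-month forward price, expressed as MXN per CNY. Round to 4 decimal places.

T = 4/12 years.
CNY growth factor: 1 + 0.0026×4/12 = 1.0008667.
MXN growth factor: 1 + 0.1006×4/12 = 1.0335333.
CIP: F = S · (grow CNY)/(grow MXN) = 0.36465 × 1.0008667/1.0335333 = 0.3531246 CNY per MXN.
Invert for MXN per CNY: 1 / 0.3531246 = 2.8319.

2.8319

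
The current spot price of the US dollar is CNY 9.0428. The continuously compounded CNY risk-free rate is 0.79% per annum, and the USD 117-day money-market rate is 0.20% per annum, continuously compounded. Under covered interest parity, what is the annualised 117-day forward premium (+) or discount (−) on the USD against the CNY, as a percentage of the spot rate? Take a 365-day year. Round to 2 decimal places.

+0.59%

T = 117/365 years.
F = S · g_CNY/g_USD = 9.0428 × 1.0025355/1.0006413 = 9.0599179.
(F − S)/S ÷ T = (9.0599179 − 9.0428)/9.0428/(117/365) = 0.005905 → 0.59%.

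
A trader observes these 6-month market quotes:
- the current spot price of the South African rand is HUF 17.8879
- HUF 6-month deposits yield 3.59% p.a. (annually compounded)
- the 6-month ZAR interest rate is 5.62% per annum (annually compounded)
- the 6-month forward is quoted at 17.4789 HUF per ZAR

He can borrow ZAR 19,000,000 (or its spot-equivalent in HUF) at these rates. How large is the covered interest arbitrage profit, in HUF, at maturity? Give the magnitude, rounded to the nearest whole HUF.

T = 6/12 years.
Route A — deposit ZAR, sell forward: 19,000,000 × 1.02771591405 × 17.4789 = HUF 341,303,530.11.
Route B — convert at spot, deposit HUF: 19,000,000 × 17.8879 × 1.01779172722 = HUF 345,916,976.11.
The quoted forward undervalues ZAR, so borrow ZAR, convert to HUF at spot, deposit the HUF at 3.59%, and buy ZAR forward at 17.4789 to cover the loan.
Profit = 345,916,976.11 − 341,303,530.11 = HUF 4,613,446.

HUF 4,613,446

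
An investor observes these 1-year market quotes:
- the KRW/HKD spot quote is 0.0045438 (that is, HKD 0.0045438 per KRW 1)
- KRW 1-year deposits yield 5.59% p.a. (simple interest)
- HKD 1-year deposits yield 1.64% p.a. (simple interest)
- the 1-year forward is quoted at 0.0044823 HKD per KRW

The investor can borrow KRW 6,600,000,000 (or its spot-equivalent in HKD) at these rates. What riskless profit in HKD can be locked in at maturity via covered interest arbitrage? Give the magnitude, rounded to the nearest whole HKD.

HKD 755,979

T = 1 year.
Keep in KRW, deliver into the forward: 6,600,000,000·1.055900·0.0044823 = HKD 31,236,879.76.
Swap to HKD now, deposit: 6,600,000,000·0.0045438·1.016400 = HKD 30,480,900.91.
The quoted forward overvalues KRW, so borrow HKD, buy KRW at spot, deposit the KRW at 5.59%, and sell the proceeds forward at 0.0044823.
The gap between the two covered legs is HKD 755,979.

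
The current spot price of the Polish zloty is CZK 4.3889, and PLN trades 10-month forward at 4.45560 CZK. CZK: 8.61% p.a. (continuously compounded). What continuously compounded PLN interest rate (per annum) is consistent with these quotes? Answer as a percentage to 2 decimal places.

6.80%

T = 10/12 years.
CIP gives F = S · g_CZK/g_PLN, so g_CZK/g_PLN = 4.4556/4.3889 = 1.0151974.
The CZK side grows by e^(0.0861×10/12) = 1.0743867.
So the PLN growth factor = 1.0583032.
r = ln(1.0583032)/(10/12) = 0.068000 → 6.80%.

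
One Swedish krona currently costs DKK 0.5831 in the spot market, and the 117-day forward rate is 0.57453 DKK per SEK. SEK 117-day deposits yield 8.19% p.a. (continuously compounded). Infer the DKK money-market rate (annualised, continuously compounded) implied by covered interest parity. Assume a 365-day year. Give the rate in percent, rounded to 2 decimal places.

3.57%

T = 117/365 years.
F/S = 0.57453/0.5831 = 0.9853027 = (growth of DKK) / (growth of SEK).
The SEK side grows by e^(0.0819×117/365) = 1.0266005.
So the DKK growth factor = 1.0115122.
Take logs: ln 1.0115122 / (117/365) = 0.035709, so 3.57%.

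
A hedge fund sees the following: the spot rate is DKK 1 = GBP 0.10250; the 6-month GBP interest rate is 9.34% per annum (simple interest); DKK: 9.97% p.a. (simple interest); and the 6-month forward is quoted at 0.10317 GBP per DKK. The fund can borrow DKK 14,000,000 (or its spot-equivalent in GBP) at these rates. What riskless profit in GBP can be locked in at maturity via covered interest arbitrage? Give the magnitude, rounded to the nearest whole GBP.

GBP 14,368

T = 6/12 years.
Invest the DKK and cover forward: 14,000,000 × 1.049850 × 0.10317 = GBP 1,516,382.34.
Convert at spot and invest in GBP: 14,000,000 × 0.10250 × 1.046700 = GBP 1,502,014.50.
The quoted forward overvalues DKK, so borrow GBP, buy DKK at spot, deposit the DKK at 9.97%, and sell the proceeds forward at 0.10317.
The gap between the two covered legs is GBP 14,368.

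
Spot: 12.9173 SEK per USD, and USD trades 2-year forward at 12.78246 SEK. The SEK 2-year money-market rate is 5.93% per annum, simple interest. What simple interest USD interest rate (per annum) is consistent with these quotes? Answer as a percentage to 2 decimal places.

T = 2 years.
F/S = 12.78246/12.9173 = 0.9895613 = (growth of SEK) / (growth of USD).
The SEK side grows by 1 + 0.0593×2 = 1.118600.
So the USD growth factor = 1.1303999.
(1.1303999 − 1)/T = 0.065200, i.e. 6.52%.

6.52%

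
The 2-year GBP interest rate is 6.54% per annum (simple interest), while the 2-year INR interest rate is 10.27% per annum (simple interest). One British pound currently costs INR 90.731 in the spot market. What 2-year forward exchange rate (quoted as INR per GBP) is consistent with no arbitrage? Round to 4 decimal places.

T = 2 years.
Growth of 1 INR over T: 1 + 0.1027×2 = 1.205400.
Growth of 1 GBP over T: 1 + 0.0654×2 = 1.130800.
Forward (INR per GBP) = 90.731 × 1.205400 / 1.130800 = 96.716614.

96.7166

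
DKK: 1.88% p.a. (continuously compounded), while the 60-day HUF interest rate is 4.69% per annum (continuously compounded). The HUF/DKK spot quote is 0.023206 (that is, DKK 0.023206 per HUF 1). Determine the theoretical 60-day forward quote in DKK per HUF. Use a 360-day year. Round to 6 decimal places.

0.023098

T = 60/360 years.
DKK growth factor: e^(0.0188×60/360) = 1.0031382.
Growth of 1 HUF over T: e^(0.0469×60/360) = 1.0078473.
So F = 0.023206 × 1.0031382 / 1.0078473 = 0.02309757 (DKK/HUF).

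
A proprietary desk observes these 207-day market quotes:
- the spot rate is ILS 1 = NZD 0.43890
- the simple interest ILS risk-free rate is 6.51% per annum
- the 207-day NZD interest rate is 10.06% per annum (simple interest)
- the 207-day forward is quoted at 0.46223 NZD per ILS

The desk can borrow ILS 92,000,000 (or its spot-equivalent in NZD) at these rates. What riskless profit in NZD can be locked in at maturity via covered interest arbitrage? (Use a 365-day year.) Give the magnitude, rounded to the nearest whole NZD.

NZD 1,412,662

T = 207/365 years.
Invest the ILS and cover forward: 92,000,000 × 1.036919726 × 0.46223 = NZD 44,095,177.26.
Convert at spot and invest in NZD: 92,000,000 × 0.43890 × 1.0570526027 = NZD 42,682,515.63.
The quoted forward overvalues ILS, so borrow NZD, buy ILS at spot, deposit the ILS at 6.51%, and sell the proceeds forward at 0.46223.
The gap between the two covered legs is NZD 1,412,662.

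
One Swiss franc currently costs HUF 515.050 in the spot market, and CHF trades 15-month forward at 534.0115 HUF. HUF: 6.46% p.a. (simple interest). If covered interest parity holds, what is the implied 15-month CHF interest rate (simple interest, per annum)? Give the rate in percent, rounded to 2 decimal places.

T = 15/12 years.
By CIP, F/S equals the HUF-to-CHF growth ratio: 534.0115/515.05 = 1.0368149.
The HUF side grows by 1 + 0.0646×15/12 = 1.080750.
Hence g_CHF = 1.0423751.
r = (1.0423751 − 1)/(15/12) = 0.033900 → 3.39%.

3.39%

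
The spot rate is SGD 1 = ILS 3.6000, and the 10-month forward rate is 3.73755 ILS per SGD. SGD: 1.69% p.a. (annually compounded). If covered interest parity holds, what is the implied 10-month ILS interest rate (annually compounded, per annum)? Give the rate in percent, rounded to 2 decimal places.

T = 10/12 years.
F/S = 3.73755/3.6 = 1.0382083 = (growth of ILS) / (growth of SGD).
SGD growth factor: (1 + 0.0169)^(10/12) = 1.0140636.
Hence g_ILS = 1.0528092.
r = 1.0528092^(12/10) − 1 = 0.063701 → 6.37%.

6.37%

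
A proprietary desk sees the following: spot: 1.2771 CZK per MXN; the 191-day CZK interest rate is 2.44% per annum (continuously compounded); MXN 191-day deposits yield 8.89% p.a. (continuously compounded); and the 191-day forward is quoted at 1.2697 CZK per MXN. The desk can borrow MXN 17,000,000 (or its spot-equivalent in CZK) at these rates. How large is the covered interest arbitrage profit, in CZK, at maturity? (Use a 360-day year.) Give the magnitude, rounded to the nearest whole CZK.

T = 191/360 years.
Invest the MXN and cover forward: 17,000,000 × 1.0482964194 × 1.2697 = CZK 22,627,373.38.
Convert at spot and invest in CZK: 17,000,000 × 1.2771 × 1.013029712 = CZK 21,993,584.17.
The quoted forward overvalues MXN, so borrow CZK, buy MXN at spot, deposit the MXN at 8.89%, and sell the proceeds forward at 1.2697.
Arbitrage profit = |22,627,373.38 − 21,993,584.17| = CZK 633,789.

CZK 633,789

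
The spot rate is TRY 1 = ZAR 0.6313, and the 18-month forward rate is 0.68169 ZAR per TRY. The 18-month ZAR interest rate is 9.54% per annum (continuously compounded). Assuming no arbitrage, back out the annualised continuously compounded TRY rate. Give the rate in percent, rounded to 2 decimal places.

4.42%

T = 18/12 years.
CIP gives F = S · g_ZAR/g_TRY, so g_ZAR/g_TRY = 0.68169/0.6313 = 1.0798194.
The ZAR side grows by e^(0.0954×18/12) = 1.1538452.
Hence g_TRY = 1.0685539.
Take logs: ln 1.0685539 / (18/12) = 0.044204, so 4.42%.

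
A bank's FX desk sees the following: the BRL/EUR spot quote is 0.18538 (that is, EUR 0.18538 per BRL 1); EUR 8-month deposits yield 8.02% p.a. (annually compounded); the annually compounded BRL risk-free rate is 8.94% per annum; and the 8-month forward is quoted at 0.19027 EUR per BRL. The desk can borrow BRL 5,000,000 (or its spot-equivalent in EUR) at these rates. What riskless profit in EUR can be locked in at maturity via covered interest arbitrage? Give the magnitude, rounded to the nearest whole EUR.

T = 8/12 years.
Route A — deposit BRL, sell forward: 5,000,000 × 1.05874551 × 0.19027 = EUR 1,007,237.54.
Route B — convert at spot, deposit EUR: 5,000,000 × 0.18538 × 1.05277634 = EUR 975,818.39.
The quoted forward overvalues BRL, so borrow EUR, buy BRL at spot, deposit the BRL at 8.94%, and sell the proceeds forward at 0.19027.
Arbitrage profit = |1,007,237.54 − 975,818.39| = EUR 31,419.

EUR 31,419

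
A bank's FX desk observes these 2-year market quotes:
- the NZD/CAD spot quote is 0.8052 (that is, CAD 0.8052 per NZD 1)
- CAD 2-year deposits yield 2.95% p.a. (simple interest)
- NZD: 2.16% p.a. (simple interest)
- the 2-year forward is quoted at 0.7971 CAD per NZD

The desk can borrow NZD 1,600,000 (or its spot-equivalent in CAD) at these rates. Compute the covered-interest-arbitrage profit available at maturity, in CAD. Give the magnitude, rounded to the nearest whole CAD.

CAD 33,875

T = 2 years.
Invest the NZD and cover forward: 1,600,000 × 1.043200 × 0.7971 = CAD 1,330,455.55.
Convert at spot and invest in CAD: 1,600,000 × 0.8052 × 1.059000 = CAD 1,364,330.88.
The quoted forward undervalues NZD, so borrow NZD, convert to CAD at spot, deposit the CAD at 2.95%, and buy NZD forward at 0.7971 to cover the loan.
The gap between the two covered legs is CAD 33,875.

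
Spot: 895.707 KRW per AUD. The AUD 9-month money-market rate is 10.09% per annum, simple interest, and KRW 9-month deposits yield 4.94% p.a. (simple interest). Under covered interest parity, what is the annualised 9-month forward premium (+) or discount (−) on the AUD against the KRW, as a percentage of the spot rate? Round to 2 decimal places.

T = 9/12 years.
No-arbitrage forward: 895.707 × 1.037050 / 1.075675 = 863.544234 KRW/AUD.
Annualised premium = (F − S)/S × (1/T) = (863.544234 − 895.707)/895.707 ÷ (9/12) = -4.79%.

-4.79%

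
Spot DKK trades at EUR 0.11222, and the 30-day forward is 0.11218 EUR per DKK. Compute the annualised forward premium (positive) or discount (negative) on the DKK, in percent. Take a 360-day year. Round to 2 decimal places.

T = 30/360 years.
(F − S)/S = (0.11218 − 0.11222)/0.11222 = -0.0003564.
Per annum: -0.0003564 / (30/360) = -0.004277 = -0.43%.

-0.43%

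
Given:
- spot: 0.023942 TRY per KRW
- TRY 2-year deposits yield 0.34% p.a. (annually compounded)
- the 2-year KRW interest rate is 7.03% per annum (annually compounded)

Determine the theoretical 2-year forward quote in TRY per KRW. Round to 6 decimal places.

T = 2 years.
TRY growth factor: (1 + 0.0034)^2 = 1.0068116.
Growth of 1 KRW over T: (1 + 0.0703)^2 = 1.1455421.
So F = 0.023942 × 1.0068116 / 1.1455421 = 0.02104251 (TRY/KRW).

0.021043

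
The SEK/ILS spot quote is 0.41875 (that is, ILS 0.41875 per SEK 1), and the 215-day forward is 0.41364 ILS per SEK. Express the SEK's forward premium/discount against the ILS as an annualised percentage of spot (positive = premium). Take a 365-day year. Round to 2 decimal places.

T = 215/365 years.
(F − S)/S = (0.41364 − 0.41875)/0.41875 = -0.0122030.
Annualise by dividing by T: -0.0122030 / (215/365) = -0.020717 → -2.07%.

-2.07%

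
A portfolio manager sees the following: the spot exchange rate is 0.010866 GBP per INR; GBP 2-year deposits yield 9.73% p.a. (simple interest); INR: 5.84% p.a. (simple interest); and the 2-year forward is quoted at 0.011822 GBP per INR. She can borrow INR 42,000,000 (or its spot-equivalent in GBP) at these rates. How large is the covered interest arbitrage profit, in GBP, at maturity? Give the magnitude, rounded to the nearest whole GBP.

T = 2 years.
Keep in INR, deliver into the forward: 42,000,000·1.116800·0.011822 = GBP 554,518.00.
Swap to GBP now, deposit: 42,000,000·0.010866·1.194600 = GBP 545,181.99.
The quoted forward overvalues INR, so borrow GBP, buy INR at spot, deposit the INR at 5.84%, and sell the proceeds forward at 0.011822.
Profit = 554,518.00 − 545,181.99 = GBP 9,336.

GBP 9,336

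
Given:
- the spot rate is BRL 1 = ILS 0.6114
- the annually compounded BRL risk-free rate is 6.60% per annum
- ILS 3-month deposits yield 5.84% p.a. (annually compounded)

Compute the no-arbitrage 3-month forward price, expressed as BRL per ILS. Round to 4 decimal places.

1.6385

T = 3/12 years.
Growth of 1 ILS over T: (1 + 0.0584)^(3/12) = 1.0142907.
BRL accumulates by (1 + 0.0660)^(3/12) = 1.0161067.
So F = 0.6114 × 1.0142907 / 1.0161067 = 0.6103073 (ILS/BRL).
Invert for BRL per ILS: 1 / 0.6103073 = 1.6385.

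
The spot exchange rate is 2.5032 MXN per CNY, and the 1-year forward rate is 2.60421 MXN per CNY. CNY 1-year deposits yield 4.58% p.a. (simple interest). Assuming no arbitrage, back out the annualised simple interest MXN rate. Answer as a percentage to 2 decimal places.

T = 1 year.
By CIP, F/S equals the MXN-to-CNY growth ratio: 2.60421/2.5032 = 1.0403523.
CNY growth factor: 1 + 0.0458×1 = 1.045800.
So the MXN growth factor = 1.0880004.
(1.0880004 − 1)/T = 0.088000, i.e. 8.80%.

8.80%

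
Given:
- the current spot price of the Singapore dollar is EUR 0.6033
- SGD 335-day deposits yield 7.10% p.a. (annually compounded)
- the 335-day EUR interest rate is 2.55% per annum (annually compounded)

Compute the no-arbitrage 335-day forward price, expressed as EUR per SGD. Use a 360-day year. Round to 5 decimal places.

T = 335/360 years.
Growth of 1 EUR over T: (1 + 0.0255)^(335/360) = 1.0237083.
Growth of 1 SGD over T: (1 + 0.0710)^(335/360) = 1.0659105.
So F = 0.6033 × 1.0237083 / 1.0659105 = 0.5794138 (EUR/SGD).

0.57941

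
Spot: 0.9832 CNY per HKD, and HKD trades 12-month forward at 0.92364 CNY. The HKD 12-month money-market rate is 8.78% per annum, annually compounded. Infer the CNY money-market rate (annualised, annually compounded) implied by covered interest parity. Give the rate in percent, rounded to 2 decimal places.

T = 1 year.
F/S = 0.92364/0.9832 = 0.9394223 = (growth of CNY) / (growth of HKD).
The HKD side grows by (1 + 0.0878)^1 = 1.087800.
So the CNY growth factor = 1.0219036.
Annualise: 1.0219036^(1/1) − 1 = 0.021904 = 2.19%.

2.19%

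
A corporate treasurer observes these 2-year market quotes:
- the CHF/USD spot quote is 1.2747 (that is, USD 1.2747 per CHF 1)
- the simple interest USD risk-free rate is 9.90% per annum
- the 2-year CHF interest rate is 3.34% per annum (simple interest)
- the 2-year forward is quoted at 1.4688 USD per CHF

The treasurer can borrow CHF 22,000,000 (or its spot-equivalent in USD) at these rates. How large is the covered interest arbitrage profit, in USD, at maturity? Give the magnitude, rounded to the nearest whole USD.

USD 876,155

T = 2 years.
Invest the CHF and cover forward: 22,000,000 × 1.066800 × 1.4688 = USD 34,472,148.48.
Convert at spot and invest in USD: 22,000,000 × 1.2747 × 1.198000 = USD 33,595,993.20.
The quoted forward overvalues CHF, so borrow USD, buy CHF at spot, deposit the CHF at 3.34%, and sell the proceeds forward at 1.4688.
Arbitrage profit = |34,472,148.48 − 33,595,993.20| = USD 876,155.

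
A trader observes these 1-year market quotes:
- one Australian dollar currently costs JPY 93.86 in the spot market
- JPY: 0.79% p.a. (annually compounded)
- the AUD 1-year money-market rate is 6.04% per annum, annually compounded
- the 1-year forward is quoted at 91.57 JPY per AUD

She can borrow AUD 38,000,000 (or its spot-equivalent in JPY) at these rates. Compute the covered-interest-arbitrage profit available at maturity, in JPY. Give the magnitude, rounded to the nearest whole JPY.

JPY 94,974,692

T = 1 year.
Keep in AUD, deliver into the forward: 38,000,000·1.060400·91.57 = JPY 3,689,831,464.00.
Swap to JPY now, deposit: 38,000,000·93.86·1.007900 = JPY 3,594,856,772.00.
The quoted forward overvalues AUD, so borrow JPY, buy AUD at spot, deposit the AUD at 6.04%, and sell the proceeds forward at 91.57.
Arbitrage profit = |3,689,831,464.00 − 3,594,856,772.00| = JPY 94,974,692.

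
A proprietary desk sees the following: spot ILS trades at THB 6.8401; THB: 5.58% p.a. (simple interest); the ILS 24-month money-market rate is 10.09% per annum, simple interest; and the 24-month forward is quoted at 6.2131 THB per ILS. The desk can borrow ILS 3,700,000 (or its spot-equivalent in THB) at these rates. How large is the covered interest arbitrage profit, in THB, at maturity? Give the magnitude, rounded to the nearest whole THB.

THB 505,241

T = 2 years.
Route A — deposit ILS, sell forward: 3,700,000 × 1.201800 × 6.2131 = THB 27,627,543.25.
Route B — convert at spot, deposit THB: 3,700,000 × 6.8401 × 1.111600 = THB 28,132,784.09.
The quoted forward undervalues ILS, so borrow ILS, convert to THB at spot, deposit the THB at 5.58%, and buy ILS forward at 6.2131 to cover the loan.
Profit = 28,132,784.09 − 27,627,543.25 = THB 505,241.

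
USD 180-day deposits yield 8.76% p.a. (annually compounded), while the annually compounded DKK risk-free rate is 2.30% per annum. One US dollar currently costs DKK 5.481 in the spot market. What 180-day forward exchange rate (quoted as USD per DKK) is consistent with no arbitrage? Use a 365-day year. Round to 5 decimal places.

T = 180/365 years.
DKK accumulates by (1 + 0.0230)^(180/365) = 1.0112771.
USD accumulates by (1 + 0.0876)^(180/365) = 1.042281.
CIP: F = S · (grow DKK)/(grow USD) = 5.481 × 1.0112771/1.042281 = 5.317961 DKK per USD.
Quoted the other way: 1/5.317961 = 0.18804 USD per DKK.

0.18804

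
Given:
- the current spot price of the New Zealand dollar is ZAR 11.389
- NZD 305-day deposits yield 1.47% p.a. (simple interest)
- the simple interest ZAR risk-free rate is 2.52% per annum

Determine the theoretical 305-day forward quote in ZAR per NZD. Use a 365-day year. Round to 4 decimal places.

11.4877

T = 305/365 years.
ZAR growth factor: 1 + 0.0252×305/365 = 1.02105753.
NZD growth factor: 1 + 0.0147×305/365 = 1.01228356.
So F = 11.389 × 1.02105753 / 1.01228356 = 11.487714 (ZAR/NZD).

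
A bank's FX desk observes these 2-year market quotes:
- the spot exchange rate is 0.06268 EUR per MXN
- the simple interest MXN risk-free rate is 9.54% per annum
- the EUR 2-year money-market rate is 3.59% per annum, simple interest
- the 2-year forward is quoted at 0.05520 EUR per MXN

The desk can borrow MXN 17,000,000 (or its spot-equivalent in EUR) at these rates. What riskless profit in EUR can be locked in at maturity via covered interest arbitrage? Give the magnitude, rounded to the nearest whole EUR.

EUR 24,620

T = 2 years.
Invest the MXN and cover forward: 17,000,000 × 1.190800 × 0.05520 = EUR 1,117,446.72.
Convert at spot and invest in EUR: 17,000,000 × 0.06268 × 1.071800 = EUR 1,142,067.21.
The quoted forward undervalues MXN, so borrow MXN, convert to EUR at spot, deposit the EUR at 3.59%, and buy MXN forward at 0.05520 to cover the loan.
Arbitrage profit = |1,117,446.72 − 1,142,067.21| = EUR 24,620.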